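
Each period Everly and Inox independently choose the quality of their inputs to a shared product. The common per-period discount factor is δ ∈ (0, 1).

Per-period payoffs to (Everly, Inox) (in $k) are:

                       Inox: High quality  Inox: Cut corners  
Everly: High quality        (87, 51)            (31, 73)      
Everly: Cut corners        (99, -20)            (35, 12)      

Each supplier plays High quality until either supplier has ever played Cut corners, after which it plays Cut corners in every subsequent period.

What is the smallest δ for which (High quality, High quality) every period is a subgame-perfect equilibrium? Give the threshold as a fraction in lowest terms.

22/61

Everly: cooperation gives 87 each period; deviation gives 99 once then 35 forever.
  87/(1−δ) ≥ 99 + 35δ/(1−δ) ⇒ δ ≥ 12/64 = 3/16.
Inox: cooperation gives 51 each period; deviation gives 73 once then 12 forever.
  δ ≥ 22/61.
Both must hold, so the binding constraint is Inox's: δ ≥ 22/61.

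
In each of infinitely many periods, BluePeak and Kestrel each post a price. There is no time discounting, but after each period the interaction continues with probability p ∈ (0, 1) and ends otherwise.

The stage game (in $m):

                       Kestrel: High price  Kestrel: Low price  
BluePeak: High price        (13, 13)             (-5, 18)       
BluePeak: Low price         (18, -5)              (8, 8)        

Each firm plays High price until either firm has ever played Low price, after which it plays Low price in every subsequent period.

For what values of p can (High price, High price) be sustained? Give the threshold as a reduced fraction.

1/2

With no time discounting, the continuation probability p plays the role of the discount factor.
Grim-trigger IC: 13/(1−p) ≥ 18 + 8p/(1−p) ⇒ p ≥ (18−13)/(18−8) = 1/2.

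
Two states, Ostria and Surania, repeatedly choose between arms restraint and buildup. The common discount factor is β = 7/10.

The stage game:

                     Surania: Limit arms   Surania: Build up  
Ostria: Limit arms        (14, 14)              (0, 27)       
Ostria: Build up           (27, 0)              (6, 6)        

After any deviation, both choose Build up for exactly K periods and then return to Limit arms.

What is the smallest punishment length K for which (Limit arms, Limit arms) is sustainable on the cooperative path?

4

IC: β(1−β^K)/(1−β) ≥ (27−14)/(14−6) = 13/8.
With β = 7/10: need 1 − β^K ≥ 13/8·(1−7/10)/(7/10), i.e. β^K ≤ 0.3036.
Since (7/10)^3 = 0.3430 and (7/10)^4 = 0.2401, the smallest such K is 4.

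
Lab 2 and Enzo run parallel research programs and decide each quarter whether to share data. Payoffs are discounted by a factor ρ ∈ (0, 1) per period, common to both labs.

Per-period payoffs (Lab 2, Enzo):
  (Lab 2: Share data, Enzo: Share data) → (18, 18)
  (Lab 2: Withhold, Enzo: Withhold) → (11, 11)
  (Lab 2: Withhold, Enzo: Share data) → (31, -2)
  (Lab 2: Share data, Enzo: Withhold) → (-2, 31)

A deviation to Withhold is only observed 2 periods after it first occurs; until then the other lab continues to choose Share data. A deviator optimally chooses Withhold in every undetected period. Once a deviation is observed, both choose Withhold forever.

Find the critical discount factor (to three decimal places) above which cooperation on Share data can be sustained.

Deviating for the 2 undetected periods gains 31−18 = 13 per period over cooperation, then loses 18−11 = 7 per period forever once punishment starts.
Gain: 13(1 + ρ + … + ρ^1); loss: 7·ρ^2/(1−ρ).
No profitable deviation ⇔ 13(1−ρ^2) ≤ 7·ρ^2, i.e. ρ^2 ≥ 13/(13+7) = 13/20.
Hence ρ ≥ (13/20)^(1/2) ≈ 0.806.

0.806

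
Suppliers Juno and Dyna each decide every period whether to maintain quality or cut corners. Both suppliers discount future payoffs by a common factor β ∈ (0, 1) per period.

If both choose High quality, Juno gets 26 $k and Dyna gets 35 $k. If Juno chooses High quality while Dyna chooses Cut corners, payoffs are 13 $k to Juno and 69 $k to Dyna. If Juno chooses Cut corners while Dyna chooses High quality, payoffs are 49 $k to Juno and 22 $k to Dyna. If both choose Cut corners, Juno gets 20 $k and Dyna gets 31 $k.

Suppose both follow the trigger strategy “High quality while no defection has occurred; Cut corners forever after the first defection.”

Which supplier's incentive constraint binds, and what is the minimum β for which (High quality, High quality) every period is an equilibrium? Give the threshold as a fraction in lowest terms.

For Juno: deviation gain 49−26 = 23, per-period punishment loss 26−20 = 6. IC gives β ≥ 23/29.
For Dyna: gain 34, loss 4 per period, so β ≥ 34/38 = 17/19.
The tighter constraint is Dyna's, so cooperation needs β ≥ 17/19.

Dyna; β ≥ 17/19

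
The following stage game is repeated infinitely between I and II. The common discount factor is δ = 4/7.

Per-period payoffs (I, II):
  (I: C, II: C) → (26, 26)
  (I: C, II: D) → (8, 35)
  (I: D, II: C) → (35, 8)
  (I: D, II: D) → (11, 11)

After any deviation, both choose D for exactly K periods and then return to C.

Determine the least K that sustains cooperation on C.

2

Need Σ_{k=1}^{K} δ^k ≥ (35−26)/(26−11) = 0.6000 at δ = 4/7.
At K = 1 the sum is 0.5714 < 0.6000; at K = 2 it is 0.8980 ≥ 0.6000.
So the minimum punishment length is K = 2.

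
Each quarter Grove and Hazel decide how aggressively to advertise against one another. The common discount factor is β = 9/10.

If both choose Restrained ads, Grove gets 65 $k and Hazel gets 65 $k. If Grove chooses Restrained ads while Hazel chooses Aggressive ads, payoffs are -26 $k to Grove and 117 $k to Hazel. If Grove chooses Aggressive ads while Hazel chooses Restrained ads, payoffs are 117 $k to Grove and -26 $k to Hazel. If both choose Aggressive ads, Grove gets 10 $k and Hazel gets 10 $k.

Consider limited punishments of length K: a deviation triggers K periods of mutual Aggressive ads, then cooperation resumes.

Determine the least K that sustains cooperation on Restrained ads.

No profitable deviation requires (65−10)(β+…+β^K) ≥ 117−65, i.e. β+…+β^K ≥ 52/55 ≈ 0.9455.
With β = 9/10, the partial sums are K=1: 0.9000, K=2: 1.7100.
K = 2 is the first length at which the sum reaches 0.9455.

2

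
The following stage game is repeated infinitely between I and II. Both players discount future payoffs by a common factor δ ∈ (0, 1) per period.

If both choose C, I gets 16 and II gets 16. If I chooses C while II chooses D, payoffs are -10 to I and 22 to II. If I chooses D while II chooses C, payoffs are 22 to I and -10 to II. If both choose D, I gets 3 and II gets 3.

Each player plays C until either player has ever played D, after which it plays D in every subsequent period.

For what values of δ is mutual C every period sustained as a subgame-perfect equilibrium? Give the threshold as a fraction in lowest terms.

6/19

One-period gain from deviating is 22 − 16 = 6. The loss is 16 − 3 = 13 in every subsequent period, with present value 13·δ/(1−δ).
Deviation is unprofitable when 13·δ/(1−δ) ≥ 6, i.e. δ/(1−δ) ≥ 6/13.
Equivalently δ ≥ 6/(6+13) = 6/19.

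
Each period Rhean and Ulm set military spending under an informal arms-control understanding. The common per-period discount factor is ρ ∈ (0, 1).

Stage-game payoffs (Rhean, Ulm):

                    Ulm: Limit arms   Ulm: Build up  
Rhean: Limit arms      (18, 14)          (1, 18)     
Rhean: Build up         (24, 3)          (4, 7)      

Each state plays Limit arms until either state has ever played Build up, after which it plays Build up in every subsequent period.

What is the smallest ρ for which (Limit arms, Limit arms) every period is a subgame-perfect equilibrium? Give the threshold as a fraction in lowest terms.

Rhean: cooperation gives 18 each period; deviation gives 24 once then 4 forever.
  18/(1−ρ) ≥ 24 + 4ρ/(1−ρ) ⇒ ρ ≥ 6/20 = 3/10.
Ulm: cooperation gives 14 each period; deviation gives 18 once then 7 forever.
  ρ ≥ 4/11.
Both must hold, so the binding constraint is Ulm's: ρ ≥ 4/11.

4/11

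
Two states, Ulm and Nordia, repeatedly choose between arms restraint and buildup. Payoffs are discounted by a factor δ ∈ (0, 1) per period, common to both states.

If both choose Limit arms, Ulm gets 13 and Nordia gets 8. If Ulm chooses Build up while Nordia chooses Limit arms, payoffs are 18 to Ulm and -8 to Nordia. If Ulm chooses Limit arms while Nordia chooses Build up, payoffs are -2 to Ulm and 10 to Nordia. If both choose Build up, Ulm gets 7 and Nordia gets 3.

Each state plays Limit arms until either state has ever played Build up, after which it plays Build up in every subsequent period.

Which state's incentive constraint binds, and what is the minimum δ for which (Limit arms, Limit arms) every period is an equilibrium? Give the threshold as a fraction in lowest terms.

Ulm: cooperation gives 13 each period; deviation gives 18 once then 7 forever.
  13/(1−δ) ≥ 18 + 7δ/(1−δ) ⇒ δ ≥ 5/11.
Nordia: cooperation gives 8 each period; deviation gives 10 once then 3 forever.
  δ ≥ 2/7.
Both must hold, so the binding constraint is Ulm's: δ ≥ 5/11.

Ulm; δ ≥ 5/11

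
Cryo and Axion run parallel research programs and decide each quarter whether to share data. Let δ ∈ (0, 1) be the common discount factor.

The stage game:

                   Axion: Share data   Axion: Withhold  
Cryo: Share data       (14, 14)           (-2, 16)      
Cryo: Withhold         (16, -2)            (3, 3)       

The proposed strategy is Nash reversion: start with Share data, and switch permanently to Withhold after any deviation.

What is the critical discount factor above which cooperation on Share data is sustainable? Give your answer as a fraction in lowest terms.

2/13

One-period gain from deviating is 16 − 14 = 2. The loss is 14 − 3 = 11 in every subsequent period, with present value 11·δ/(1−δ).
Deviation is unprofitable when 11·δ/(1−δ) ≥ 2, i.e. δ/(1−δ) ≥ 2/11.
Equivalently δ ≥ 2/(2+11) = 2/13.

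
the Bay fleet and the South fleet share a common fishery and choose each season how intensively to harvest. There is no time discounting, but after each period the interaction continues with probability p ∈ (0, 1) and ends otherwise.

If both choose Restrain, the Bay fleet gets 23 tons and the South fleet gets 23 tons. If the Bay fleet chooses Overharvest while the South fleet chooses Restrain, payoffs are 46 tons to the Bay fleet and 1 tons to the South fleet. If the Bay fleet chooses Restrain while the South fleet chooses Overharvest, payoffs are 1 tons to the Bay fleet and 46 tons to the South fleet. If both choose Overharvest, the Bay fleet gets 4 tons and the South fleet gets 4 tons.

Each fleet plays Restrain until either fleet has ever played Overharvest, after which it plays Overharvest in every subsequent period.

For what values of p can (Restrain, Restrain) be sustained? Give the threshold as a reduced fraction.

23/42

With no time discounting, the continuation probability p plays the role of the discount factor.
Grim-trigger IC: 23/(1−p) ≥ 46 + 4p/(1−p) ⇒ p ≥ (46−23)/(46−4) = 23/42.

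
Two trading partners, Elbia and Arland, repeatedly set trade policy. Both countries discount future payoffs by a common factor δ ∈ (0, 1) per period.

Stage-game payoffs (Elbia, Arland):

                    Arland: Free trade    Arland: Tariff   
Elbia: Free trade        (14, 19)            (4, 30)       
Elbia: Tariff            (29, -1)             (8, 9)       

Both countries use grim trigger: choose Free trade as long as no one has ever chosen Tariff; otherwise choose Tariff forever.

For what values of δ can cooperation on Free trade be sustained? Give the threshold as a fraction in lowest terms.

Elbia: cooperation gives 14 each period; deviation gives 29 once then 8 forever.
  14/(1−δ) ≥ 29 + 8δ/(1−δ) ⇒ δ ≥ 15/21 = 5/7.
Arland: cooperation gives 19 each period; deviation gives 30 once then 9 forever.
  δ ≥ 11/21.
Both must hold, so the binding constraint is Elbia's: δ ≥ 5/7.

5/7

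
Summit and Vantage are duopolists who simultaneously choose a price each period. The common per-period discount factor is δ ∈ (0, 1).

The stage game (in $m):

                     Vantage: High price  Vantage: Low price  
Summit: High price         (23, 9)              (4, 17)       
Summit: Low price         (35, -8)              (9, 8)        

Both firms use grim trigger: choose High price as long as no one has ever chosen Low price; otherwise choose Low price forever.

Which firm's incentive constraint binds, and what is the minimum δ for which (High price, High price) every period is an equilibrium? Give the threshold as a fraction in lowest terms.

For Summit: deviation gain 35−23 = 12, per-period punishment loss 23−9 = 14. IC gives δ ≥ 12/26 = 6/13.
For Vantage: gain 8, loss 1 per period, so δ ≥ 8/9.
The tighter constraint is Vantage's, so cooperation needs δ ≥ 8/9.

Vantage; δ ≥ 8/9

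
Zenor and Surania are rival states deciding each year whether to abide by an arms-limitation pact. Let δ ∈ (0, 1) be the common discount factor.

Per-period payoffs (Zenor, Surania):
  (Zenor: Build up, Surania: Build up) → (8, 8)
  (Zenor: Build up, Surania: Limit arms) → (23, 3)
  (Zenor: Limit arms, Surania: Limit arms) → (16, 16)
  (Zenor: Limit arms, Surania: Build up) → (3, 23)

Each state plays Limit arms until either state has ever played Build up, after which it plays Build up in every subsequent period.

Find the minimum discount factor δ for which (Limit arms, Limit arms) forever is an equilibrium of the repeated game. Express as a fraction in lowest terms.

One-period gain from deviating is 23 − 16 = 7. The loss is 16 − 8 = 8 in every subsequent period, with present value 8·δ/(1−δ).
Deviation is unprofitable when 8·δ/(1−δ) ≥ 7, i.e. δ/(1−δ) ≥ 7/8.
Equivalently δ ≥ 7/(7+8) = 7/15.

7/15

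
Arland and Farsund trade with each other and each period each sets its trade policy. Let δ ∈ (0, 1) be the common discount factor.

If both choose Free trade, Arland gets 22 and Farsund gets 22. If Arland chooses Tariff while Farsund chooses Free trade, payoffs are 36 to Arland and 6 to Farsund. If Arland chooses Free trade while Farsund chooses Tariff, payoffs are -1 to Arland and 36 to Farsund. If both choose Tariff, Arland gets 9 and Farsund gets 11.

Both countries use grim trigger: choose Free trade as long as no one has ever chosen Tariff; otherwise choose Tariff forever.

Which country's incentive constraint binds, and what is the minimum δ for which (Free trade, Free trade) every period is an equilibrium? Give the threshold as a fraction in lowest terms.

For Arland: deviation gain 36−22 = 14, per-period punishment loss 22−9 = 13. IC gives δ ≥ 14/27.
For Farsund: gain 14, loss 11 per period, so δ ≥ 14/25.
The tighter constraint is Farsund's, so cooperation needs δ ≥ 14/25.

Farsund; δ ≥ 14/25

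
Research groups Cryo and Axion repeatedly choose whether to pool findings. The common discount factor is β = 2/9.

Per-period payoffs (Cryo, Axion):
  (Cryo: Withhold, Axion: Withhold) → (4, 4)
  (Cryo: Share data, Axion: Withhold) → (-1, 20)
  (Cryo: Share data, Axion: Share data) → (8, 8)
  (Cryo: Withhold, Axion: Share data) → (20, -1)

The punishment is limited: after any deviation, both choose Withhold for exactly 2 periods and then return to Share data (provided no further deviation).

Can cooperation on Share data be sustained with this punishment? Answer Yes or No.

A one-shot deviation gives 20 now, then 4 for 2 periods, then back to 8.
Gain from deviating: (20−8) today; loss: (8−4) in each of the next 2 periods.
No-deviation condition: (8−4)(β+…+β^2) ≥ 20−8, i.e. β+…+β^2 ≥ 3.
At β = 2/9: β+…+β^2 = 0.2716 < 3.0000.
So cooperation is not sustainable.

No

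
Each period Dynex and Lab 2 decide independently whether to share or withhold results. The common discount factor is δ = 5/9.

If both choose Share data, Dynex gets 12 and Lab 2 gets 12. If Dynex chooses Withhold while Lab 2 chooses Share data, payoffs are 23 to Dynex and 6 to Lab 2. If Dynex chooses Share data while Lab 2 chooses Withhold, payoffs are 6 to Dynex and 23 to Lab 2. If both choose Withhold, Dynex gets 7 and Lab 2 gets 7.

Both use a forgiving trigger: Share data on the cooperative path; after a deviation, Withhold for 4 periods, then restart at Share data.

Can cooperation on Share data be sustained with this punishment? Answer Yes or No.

Comparing payoff streams over the 5 periods until play realigns: cooperate → 12(1+δ+…+δ^4); deviate → 23 + 7(δ+…+δ^4).
Cooperation is sustained iff (12−7)(δ+…+δ^4) ≥ 23−12.
δ+…+δ^4 = 5/9·(1−(5/9)^4)/(1−5/9) = 1.1309, and (23−12)/(12−7) = 2.2000.
1.1309 < 2.2000, so cooperation is not sustainable.

No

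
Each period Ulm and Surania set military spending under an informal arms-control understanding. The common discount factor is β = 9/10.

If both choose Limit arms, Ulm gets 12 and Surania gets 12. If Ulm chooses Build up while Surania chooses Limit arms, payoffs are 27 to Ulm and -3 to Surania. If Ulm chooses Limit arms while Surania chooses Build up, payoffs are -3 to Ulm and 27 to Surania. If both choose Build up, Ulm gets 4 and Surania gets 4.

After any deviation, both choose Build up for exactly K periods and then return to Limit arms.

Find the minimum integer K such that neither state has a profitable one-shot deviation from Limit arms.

IC: β(1−β^K)/(1−β) ≥ (27−12)/(12−4) = 15/8.
With β = 9/10: need 1 − β^K ≥ 15/8·(1−9/10)/(9/10), i.e. β^K ≤ 0.7917.
Since (9/10)^2 = 0.8100 and (9/10)^3 = 0.7290, the smallest such K is 3.

3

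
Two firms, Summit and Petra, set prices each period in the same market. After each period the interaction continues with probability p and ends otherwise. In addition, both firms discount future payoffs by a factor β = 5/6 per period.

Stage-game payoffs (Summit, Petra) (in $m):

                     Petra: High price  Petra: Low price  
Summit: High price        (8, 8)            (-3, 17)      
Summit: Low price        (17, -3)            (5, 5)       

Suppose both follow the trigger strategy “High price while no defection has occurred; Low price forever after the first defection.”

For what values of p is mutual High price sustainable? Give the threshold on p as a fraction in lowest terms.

Expected continuation weight on next period's payoff is β·p = 5/6·p, which plays the role of the discount factor.
Cooperation requires 5/6·p ≥ (17−8)/(17−5) = 3/4, hence p ≥ 9/10.

9/10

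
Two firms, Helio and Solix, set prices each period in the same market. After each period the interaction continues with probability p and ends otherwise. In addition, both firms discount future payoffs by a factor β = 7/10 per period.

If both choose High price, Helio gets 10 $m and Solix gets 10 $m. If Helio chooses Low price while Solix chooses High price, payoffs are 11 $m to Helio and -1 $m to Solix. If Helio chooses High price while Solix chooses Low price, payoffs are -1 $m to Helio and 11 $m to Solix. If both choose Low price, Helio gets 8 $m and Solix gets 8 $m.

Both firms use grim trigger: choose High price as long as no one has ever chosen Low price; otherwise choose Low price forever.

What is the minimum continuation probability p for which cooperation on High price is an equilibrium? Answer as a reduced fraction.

Expected continuation weight on next period's payoff is β·p = 7/10·p, which plays the role of the discount factor.
Cooperation requires 7/10·p ≥ (11−10)/(11−8) = 1/3, hence p ≥ 10/21.

10/21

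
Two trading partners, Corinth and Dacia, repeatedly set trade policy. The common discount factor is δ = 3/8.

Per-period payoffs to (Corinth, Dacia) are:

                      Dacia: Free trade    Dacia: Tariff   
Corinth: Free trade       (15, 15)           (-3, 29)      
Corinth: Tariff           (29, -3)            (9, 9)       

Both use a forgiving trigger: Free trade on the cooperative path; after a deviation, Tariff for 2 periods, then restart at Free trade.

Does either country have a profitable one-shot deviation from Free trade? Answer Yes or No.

Yes

A one-shot deviation gives 29 now, then 9 for 2 periods, then back to 15.
Gain from deviating: (29−15) today; loss: (15−9) in each of the next 2 periods.
No-deviation condition: (15−9)(δ+…+δ^2) ≥ 29−15, i.e. δ+…+δ^2 ≥ 7/3.
At δ = 3/8: δ+…+δ^2 = 0.5156 < 2.3333.
So cooperation is not sustainable.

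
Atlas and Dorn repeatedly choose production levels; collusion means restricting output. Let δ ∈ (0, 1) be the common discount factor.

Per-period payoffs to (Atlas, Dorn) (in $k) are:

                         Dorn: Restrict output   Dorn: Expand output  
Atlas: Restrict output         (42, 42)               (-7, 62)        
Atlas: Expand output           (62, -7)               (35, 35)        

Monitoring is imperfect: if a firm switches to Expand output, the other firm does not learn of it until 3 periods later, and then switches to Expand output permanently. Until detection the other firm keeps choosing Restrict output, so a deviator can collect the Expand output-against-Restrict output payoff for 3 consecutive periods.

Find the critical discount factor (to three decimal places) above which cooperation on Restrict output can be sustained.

0.905

Deviating for the 3 undetected periods gains 62−42 = 20 per period over cooperation, then loses 42−35 = 7 per period forever once punishment starts.
Gain: 20(1 + δ + … + δ^2); loss: 7·δ^3/(1−δ).
No profitable deviation ⇔ 20(1−δ^3) ≤ 7·δ^3, i.e. δ^3 ≥ 20/(20+7) = 20/27.
Hence δ ≥ (20/27)^(1/3) ≈ 0.905.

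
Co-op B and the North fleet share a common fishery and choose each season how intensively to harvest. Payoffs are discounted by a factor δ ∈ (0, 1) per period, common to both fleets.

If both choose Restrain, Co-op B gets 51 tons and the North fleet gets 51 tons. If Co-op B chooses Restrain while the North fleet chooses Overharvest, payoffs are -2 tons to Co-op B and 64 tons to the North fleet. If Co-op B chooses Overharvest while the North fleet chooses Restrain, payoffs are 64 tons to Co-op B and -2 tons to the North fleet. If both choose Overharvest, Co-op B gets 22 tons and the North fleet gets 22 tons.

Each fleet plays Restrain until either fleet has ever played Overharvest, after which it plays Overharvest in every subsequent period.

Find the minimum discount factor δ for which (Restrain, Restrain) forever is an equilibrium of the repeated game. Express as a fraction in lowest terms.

13/42

Cooperation forever yields 51 each period: 51/(1−δ).
Deviating yields 64 once, then 22 forever: 64 + 22δ/(1−δ).
No profitable deviation requires 51/(1−δ) ≥ 64 + 22δ/(1−δ).
Multiplying by (1−δ): 51 ≥ 64(1−δ) + 22δ = 64 − 42δ.
So 42δ ≥ 13, i.e. δ ≥ 13/42.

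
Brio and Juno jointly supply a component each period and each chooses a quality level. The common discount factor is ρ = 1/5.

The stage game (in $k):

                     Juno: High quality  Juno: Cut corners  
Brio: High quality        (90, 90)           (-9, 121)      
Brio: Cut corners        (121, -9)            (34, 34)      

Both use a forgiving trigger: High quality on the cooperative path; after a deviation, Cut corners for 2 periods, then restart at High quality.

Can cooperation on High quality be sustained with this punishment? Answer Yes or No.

No

A one-shot deviation gives 121 now, then 34 for 2 periods, then back to 90.
Gain from deviating: (121−90) today; loss: (90−34) in each of the next 2 periods.
No-deviation condition: (90−34)(ρ+…+ρ^2) ≥ 121−90, i.e. ρ+…+ρ^2 ≥ 31/56.
At ρ = 1/5: ρ+…+ρ^2 = 0.2400 < 0.5536.
So cooperation is not sustainable.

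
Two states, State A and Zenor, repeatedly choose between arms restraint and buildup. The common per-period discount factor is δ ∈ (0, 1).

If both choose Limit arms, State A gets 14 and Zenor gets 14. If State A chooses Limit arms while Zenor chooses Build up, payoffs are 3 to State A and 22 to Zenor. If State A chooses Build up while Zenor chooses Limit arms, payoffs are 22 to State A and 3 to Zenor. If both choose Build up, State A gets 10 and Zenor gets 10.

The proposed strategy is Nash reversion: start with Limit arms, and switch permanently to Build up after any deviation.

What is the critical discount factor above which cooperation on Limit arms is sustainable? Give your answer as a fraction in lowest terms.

14/(1−δ) ≥ 22 + 10δ/(1−δ)
14 ≥ 22 − 12δ
δ ≥ 8/12 = 2/3.

2/3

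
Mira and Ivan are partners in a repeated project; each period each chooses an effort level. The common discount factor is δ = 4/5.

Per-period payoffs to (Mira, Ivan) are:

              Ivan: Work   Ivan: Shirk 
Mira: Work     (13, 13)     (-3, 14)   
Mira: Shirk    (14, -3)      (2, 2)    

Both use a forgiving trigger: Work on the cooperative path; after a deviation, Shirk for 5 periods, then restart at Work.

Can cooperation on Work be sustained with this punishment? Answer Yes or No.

A one-shot deviation gives 14 now, then 2 for 5 periods, then back to 13.
Gain from deviating: (14−13) today; loss: (13−2) in each of the next 5 periods.
No-deviation condition: (13−2)(δ+…+δ^5) ≥ 14−13, i.e. δ+…+δ^5 ≥ 1/11.
At δ = 4/5: δ+…+δ^5 = 2.6893 ≥ 0.0909.
So cooperation is sustainable.

Yes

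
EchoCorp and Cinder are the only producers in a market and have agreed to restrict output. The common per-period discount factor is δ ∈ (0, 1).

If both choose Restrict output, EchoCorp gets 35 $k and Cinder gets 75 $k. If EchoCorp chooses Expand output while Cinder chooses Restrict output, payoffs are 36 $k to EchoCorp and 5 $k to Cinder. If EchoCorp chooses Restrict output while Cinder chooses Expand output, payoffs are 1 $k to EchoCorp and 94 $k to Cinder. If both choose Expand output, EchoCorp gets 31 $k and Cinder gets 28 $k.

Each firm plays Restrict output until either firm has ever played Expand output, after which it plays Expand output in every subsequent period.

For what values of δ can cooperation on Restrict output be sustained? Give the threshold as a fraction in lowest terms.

For EchoCorp: deviation gain 36−35 = 1, per-period punishment loss 35−31 = 4. IC gives δ ≥ 1/5.
For Cinder: gain 19, loss 47 per period, so δ ≥ 19/66.
The tighter constraint is Cinder's, so cooperation needs δ ≥ 19/66.

19/66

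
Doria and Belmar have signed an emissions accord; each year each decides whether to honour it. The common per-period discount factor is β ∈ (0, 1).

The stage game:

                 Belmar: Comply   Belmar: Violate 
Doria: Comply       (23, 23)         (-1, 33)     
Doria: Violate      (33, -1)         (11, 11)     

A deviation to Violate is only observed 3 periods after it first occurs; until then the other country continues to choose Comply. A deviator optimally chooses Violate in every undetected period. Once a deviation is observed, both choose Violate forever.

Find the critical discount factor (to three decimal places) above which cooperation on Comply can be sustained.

0.769

Deviating for the 3 undetected periods gains 33−23 = 10 per period over cooperation, then loses 23−11 = 12 per period forever once punishment starts.
Gain: 10(1 + β + … + β^2); loss: 12·β^3/(1−β).
No profitable deviation ⇔ 10(1−β^3) ≤ 12·β^3, i.e. β^3 ≥ 10/(10+12) = 5/11.
Hence β ≥ (5/11)^(1/3) ≈ 0.769.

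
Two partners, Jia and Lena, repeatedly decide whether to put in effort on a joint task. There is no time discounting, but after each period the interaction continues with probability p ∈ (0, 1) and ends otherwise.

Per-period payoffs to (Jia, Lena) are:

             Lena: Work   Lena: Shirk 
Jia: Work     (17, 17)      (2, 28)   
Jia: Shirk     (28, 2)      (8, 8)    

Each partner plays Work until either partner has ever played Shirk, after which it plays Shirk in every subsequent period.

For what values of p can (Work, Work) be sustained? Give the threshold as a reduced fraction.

11/20

Expected cooperation value is 17 + p·17 + p²·17 + … = 17/(1−p); deviation gives 28 + p·8/(1−p).
17 ≥ 28(1−p) + 8p ⇒ 20p ≥ 11 ⇒ p ≥ 11/20.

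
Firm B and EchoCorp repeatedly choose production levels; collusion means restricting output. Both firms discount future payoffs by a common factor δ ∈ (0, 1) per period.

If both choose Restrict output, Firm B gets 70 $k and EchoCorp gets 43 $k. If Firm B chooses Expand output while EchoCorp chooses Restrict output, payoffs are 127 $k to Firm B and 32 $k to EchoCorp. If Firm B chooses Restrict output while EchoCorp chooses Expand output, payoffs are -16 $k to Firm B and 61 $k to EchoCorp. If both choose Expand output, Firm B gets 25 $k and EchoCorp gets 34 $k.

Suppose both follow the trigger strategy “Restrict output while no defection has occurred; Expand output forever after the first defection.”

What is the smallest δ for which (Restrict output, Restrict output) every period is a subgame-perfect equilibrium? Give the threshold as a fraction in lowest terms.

2/3

Firm B's threshold: (127−70)/(127−25) = 19/34.
EchoCorp's threshold: (61−43)/(61−34) = 2/3.
19/34 < 2/3, so EchoCorp binds and δ* = 2/3.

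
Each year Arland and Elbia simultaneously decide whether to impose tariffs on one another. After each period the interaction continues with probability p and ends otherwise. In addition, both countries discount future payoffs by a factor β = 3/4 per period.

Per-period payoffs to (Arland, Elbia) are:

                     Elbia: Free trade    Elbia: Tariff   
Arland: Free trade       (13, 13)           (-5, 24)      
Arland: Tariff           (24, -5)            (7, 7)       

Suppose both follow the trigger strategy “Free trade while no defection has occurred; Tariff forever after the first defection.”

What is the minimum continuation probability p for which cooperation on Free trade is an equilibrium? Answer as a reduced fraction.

With continuation probability p and discount β, the effective per-period discount factor is βp.
Grim-trigger IC: βp ≥ (24−13)/(24−7) = 11/17.
So p ≥ (11/17)/(3/4) = 44/51.

44/51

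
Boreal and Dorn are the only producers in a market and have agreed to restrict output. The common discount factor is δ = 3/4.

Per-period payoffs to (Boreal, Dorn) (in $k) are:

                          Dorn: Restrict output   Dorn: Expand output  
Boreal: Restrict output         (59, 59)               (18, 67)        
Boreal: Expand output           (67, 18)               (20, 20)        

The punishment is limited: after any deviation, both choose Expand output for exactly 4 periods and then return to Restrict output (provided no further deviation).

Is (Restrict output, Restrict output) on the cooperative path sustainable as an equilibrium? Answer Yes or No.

Yes

A one-shot deviation gives 67 now, then 20 for 4 periods, then back to 59.
Gain from deviating: (67−59) today; loss: (59−20) in each of the next 4 periods.
No-deviation condition: (59−20)(δ+…+δ^4) ≥ 67−59, i.e. δ+…+δ^4 ≥ 8/39.
At δ = 3/4: δ+…+δ^4 = 2.0508 ≥ 0.2051.
So cooperation is sustainable.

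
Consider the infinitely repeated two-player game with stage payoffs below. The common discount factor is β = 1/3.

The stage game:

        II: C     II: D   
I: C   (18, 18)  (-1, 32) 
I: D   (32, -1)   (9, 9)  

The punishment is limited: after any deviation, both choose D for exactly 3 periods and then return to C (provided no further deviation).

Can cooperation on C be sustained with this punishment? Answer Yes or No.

No

Comparing payoff streams over the 4 periods until play realigns: cooperate → 18(1+β+…+β^3); deviate → 32 + 9(β+…+β^3).
Cooperation is sustained iff (18−9)(β+…+β^3) ≥ 32−18.
β+…+β^3 = 1/3·(1−(1/3)^3)/(1−1/3) = 0.4815, and (32−18)/(18−9) = 1.5556.
0.4815 < 1.5556, so cooperation is not sustainable.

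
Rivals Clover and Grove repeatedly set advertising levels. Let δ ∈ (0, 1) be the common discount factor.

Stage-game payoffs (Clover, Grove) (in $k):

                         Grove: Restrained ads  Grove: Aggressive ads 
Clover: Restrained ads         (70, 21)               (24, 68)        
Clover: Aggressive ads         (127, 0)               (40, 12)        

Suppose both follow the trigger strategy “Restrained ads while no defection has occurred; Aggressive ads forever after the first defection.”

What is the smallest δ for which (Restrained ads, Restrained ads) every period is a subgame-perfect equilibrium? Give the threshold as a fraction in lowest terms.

47/56

For Clover: deviation gain 127−70 = 57, per-period punishment loss 70−40 = 30. IC gives δ ≥ 57/87 = 19/29.
For Grove: gain 47, loss 9 per period, so δ ≥ 47/56.
The tighter constraint is Grove's, so cooperation needs δ ≥ 47/56.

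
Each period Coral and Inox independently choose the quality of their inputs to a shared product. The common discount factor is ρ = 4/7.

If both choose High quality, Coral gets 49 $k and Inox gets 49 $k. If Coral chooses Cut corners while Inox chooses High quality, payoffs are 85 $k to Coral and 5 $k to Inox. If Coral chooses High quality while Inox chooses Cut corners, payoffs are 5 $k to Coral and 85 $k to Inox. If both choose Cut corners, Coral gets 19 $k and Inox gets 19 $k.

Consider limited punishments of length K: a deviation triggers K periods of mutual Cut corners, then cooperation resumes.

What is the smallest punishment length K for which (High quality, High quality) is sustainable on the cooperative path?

IC: ρ(1−ρ^K)/(1−ρ) ≥ (85−49)/(49−19) = 6/5.
With ρ = 4/7: need 1 − ρ^K ≥ 6/5·(1−4/7)/(4/7), i.e. ρ^K ≤ 0.1000.
Since (4/7)^4 = 0.1066 and (4/7)^5 = 0.0609, the smallest such K is 5.

5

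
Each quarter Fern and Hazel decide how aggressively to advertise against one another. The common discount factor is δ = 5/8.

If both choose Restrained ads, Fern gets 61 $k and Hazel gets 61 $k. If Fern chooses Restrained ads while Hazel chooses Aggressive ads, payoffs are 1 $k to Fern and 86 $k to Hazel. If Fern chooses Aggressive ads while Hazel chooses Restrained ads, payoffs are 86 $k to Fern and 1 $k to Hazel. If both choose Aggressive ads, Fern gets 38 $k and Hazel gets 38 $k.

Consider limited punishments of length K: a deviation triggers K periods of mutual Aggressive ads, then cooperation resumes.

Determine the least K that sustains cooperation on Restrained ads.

3

IC: δ(1−δ^K)/(1−δ) ≥ (86−61)/(61−38) = 25/23.
With δ = 5/8: need 1 − δ^K ≥ 25/23·(1−5/8)/(5/8), i.e. δ^K ≤ 0.3478.
Since (5/8)^2 = 0.3906 and (5/8)^3 = 0.2441, the smallest such K is 3.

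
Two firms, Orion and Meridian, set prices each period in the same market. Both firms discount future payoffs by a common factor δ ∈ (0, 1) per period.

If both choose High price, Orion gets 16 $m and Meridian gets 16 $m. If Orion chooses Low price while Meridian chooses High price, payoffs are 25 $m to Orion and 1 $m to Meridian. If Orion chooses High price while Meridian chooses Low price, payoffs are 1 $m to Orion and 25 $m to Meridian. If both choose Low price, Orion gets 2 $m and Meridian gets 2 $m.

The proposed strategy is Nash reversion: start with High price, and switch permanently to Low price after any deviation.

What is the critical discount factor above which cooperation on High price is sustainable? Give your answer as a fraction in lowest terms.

9/23

Under grim trigger the critical discount factor is (T−C)/(T−P) with T = 25, C = 16, P = 2.
δ* = (25−16)/(25−2) = 9/23.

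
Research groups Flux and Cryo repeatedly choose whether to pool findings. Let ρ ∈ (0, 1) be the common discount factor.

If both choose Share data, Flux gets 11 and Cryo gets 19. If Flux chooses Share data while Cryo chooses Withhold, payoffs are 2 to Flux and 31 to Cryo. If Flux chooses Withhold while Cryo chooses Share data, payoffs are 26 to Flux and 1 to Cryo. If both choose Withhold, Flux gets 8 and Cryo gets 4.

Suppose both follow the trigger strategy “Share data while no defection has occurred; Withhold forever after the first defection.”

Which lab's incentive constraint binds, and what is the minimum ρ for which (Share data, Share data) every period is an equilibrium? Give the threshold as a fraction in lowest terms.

Flux; ρ ≥ 5/6

Flux's threshold: (26−11)/(26−8) = 5/6.
Cryo's threshold: (31−19)/(31−4) = 4/9.
5/6 > 4/9, so Flux binds and ρ* = 5/6.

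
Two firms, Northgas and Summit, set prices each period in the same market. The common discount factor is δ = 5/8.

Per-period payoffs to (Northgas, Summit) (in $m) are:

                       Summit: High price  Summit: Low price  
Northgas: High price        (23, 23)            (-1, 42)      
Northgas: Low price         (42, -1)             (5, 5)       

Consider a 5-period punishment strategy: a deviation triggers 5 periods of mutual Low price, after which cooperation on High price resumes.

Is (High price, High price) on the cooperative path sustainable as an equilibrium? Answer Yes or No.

Comparing payoff streams over the 6 periods until play realigns: cooperate → 23(1+δ+…+δ^5); deviate → 42 + 5(δ+…+δ^5).
Cooperation is sustained iff (23−5)(δ+…+δ^5) ≥ 42−23.
δ+…+δ^5 = 5/8·(1−(5/8)^5)/(1−5/8) = 1.5077, and (42−23)/(23−5) = 1.0556.
1.5077 ≥ 1.0556, so cooperation is sustainable.

Yes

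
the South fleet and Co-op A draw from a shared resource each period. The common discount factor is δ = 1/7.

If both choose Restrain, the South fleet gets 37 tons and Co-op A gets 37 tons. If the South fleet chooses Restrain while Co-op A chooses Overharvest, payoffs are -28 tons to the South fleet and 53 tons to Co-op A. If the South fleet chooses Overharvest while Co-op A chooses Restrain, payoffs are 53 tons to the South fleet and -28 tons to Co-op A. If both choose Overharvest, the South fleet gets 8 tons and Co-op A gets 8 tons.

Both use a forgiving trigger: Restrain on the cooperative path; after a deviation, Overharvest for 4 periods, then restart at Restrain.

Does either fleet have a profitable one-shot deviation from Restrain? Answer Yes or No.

IC: δ+…+δ^4 ≥ (53−37)/(37−8) = 16/29.
At δ = 1/7: partial sum = 0.1666 < 0.5517. Cooperation not sustainable.

Yes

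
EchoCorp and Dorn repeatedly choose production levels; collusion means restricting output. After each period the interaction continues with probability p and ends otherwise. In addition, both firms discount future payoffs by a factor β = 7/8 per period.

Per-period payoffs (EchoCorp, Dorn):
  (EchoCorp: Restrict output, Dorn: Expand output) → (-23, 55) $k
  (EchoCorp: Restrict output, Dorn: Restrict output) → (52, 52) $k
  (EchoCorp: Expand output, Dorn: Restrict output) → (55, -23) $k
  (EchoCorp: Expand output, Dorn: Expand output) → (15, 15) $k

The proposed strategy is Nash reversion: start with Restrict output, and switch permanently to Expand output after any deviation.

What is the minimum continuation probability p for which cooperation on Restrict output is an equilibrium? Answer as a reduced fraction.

With continuation probability p and discount β, the effective per-period discount factor is βp.
Grim-trigger IC: βp ≥ (55−52)/(55−15) = 3/40.
So p ≥ (3/40)/(7/8) = 3/35.

3/35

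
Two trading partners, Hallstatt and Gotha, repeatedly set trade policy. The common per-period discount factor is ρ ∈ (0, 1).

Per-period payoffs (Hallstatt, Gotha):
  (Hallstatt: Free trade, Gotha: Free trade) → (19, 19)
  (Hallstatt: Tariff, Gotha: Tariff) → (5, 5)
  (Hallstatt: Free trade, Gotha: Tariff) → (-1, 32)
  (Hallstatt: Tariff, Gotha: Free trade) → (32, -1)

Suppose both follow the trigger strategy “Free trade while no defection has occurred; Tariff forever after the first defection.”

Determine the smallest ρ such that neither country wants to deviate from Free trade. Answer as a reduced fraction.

19/(1−ρ) ≥ 32 + 5ρ/(1−ρ)
19 ≥ 32 − 27ρ
ρ ≥ 13/27.

13/27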